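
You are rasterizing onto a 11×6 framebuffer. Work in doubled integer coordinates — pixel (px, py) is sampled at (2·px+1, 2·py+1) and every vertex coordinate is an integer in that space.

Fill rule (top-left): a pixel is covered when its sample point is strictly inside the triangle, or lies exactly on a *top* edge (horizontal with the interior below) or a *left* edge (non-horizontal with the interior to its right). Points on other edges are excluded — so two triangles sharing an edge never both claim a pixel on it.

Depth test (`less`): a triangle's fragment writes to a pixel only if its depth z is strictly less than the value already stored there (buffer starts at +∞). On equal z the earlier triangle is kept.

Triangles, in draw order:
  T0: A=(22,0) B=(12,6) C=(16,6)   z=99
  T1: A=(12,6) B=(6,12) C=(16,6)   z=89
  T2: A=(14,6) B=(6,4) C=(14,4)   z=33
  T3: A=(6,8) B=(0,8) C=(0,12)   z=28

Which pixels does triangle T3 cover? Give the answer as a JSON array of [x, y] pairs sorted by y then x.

T0:
  2·area = 24  (B↔C swapped to make it positive)
  edge (22, 0)→(16, 6): d=(-6,6) right/bottom  bias=-1
  edge (16, 6)→(12, 6): d=(-4,0) right/bottom  bias=-1
  edge (12, 6)→(22, 0): d=(10,-6) top-left  bias=+0
    (10,0)@(21, 1): e=[0,20,4] → ·  [on edge]
    (8,1)@(17, 3): e=[12,12,0] → #  [on edge]
    (9,1)@(19, 3): e=[0,12,12] → ·  [on edge]
    (7,2)@(15, 5): e=[12,4,8] → #
    (8,2)@(17, 5): e=[0,4,20] → ·  [on edge]
    (7,3)@(15, 7): e=[0,-4,28] → ·  [on edge]
    (3,4)@(7, 9): e=[36,-12,0] → ·  [on edge]
    (6,4)@(13, 9): e=[0,-12,36] → ·  [on edge]
    (5,5)@(11, 11): e=[0,-20,44] → ·  [on edge]
  covered (2 px):
    · · · · · · · · · · ·
    · · · · · · · · # · ·
    · · · · · · · # · · ·
    · · · · · · · · · · ·
    · · · · · · · · · · ·
    · · · · · · · · · · ·
T1:
  2·area = 24  (B↔C swapped to make it positive)
  edge (12, 6)→(16, 6): d=(4,0) top-left  bias=+0
  edge (16, 6)→(6, 12): d=(-10,6) right/bottom  bias=-1
  edge (6, 12)→(12, 6): d=(6,-6) top-left  bias=+0
    (8,0)@(17, 1): e=[-20,44,0] → ·  [on edge]
    (7,1)@(15, 3): e=[-12,36,0] → ·  [on edge]
    (10,1)@(21, 3): e=[-12,0,36] → ·  [on edge]
    (6,2)@(13, 5): e=[-4,28,0] → ·  [on edge]
    (5,3)@(11, 7): e=[4,20,0] → #  [on edge]
    (6,3)@(13, 7): e=[4,8,12] → #
    (7,3)@(15, 7): e=[4,-4,24] → ·
    (4,4)@(9, 9): e=[12,12,0] → #  [on edge]
    (5,4)@(11, 9): e=[12,0,12] → ·  [on edge]
    (6,4)@(13, 9): e=[12,-12,24] → ·
    (3,5)@(7, 11): e=[20,4,0] → #  [on edge]
    (4,5)@(9, 11): e=[20,-8,12] → ·
  covered (4 px):
    · · · · · · · · · · ·
    · · · · · · · · · · ·
    · · · · · · · · · · ·
    · · · · · # # · · · ·
    · · · · # · · · · · ·
    · · · # · · · · · · ·
T2:
  2·area = 16
  edge (14, 6)→(6, 4): d=(-8,-2) top-left  bias=+0
  edge (6, 4)→(14, 4): d=(8,0) top-left  bias=+0
  edge (14, 4)→(14, 6): d=(0,2) right/bottom  bias=-1
    (5,2)@(11, 5): e=[2,8,6] → #
    (6,2)@(13, 5): e=[6,8,2] → #
    (7,2)@(15, 5): e=[10,8,-2] → ·
    (5,3)@(11, 7): e=[-14,24,6] → ·
    (6,3)@(13, 7): e=[-10,24,2] → ·
  covered (2 px):
    · · · · · · · · · · ·
    · · · · · · · · · · ·
    · · · · · # # · · · ·
    · · · · · · · · · · ·
    · · · · · · · · · · ·
    · · · · · · · · · · ·
T3:
  2·area = 24  (B↔C swapped to make it positive)
  edge (6, 8)→(0, 12): d=(-6,4) right/bottom  bias=-1
  edge (0, 12)→(0, 8): d=(0,-4) top-left  bias=+0
  edge (0, 8)→(6, 8): d=(6,0) top-left  bias=+0
    (0,4)@(1, 9): e=[14,4,6] → #
    (1,4)@(3, 9): e=[6,12,6] → #
    (2,4)@(5, 9): e=[-2,20,6] → ·
    (0,5)@(1, 11): e=[2,4,18] → #
    (1,5)@(3, 11): e=[-6,12,18] → ·
  covered (3 px):
    · · · · · · · · · · ·
    · · · · · · · · · · ·
    · · · · · · · · · · ·
    · · · · · · · · · · ·
    # # · · · · · · · · ·
    # · · · · · · · · · ·

Final: [[0,4],[1,4],[0,5]]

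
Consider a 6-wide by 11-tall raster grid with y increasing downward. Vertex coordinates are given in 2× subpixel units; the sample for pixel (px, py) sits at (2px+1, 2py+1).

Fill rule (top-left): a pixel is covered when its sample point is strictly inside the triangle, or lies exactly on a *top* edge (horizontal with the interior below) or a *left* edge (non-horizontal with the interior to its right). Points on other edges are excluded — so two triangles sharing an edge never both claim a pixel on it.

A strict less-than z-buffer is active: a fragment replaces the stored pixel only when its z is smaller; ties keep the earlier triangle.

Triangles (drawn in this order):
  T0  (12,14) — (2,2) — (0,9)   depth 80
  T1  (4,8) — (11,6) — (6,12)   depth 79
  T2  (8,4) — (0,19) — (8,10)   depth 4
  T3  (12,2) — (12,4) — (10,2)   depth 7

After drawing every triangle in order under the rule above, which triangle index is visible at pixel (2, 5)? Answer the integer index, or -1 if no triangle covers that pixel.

T0:
  2·area = 94  (B↔C swapped to make it positive)
  edge (12, 14)→(0, 9): d=(-12,-5) top-left  bias=+0
  edge (0, 9)→(2, 2): d=(2,-7) top-left  bias=+0
  edge (2, 2)→(12, 14): d=(10,12) right/bottom  bias=-1
    (1,2)@(3, 5): e=[63,13,18] → X
    (2,2)@(5, 5): e=[73,27,-6] → .
    (0,3)@(1, 7): e=[29,3,62] → X
    (2,3)@(5, 7): e=[49,31,14] → X
    (3,3)@(7, 7): e=[59,45,-10] → .
    (0,4)@(1, 9): e=[5,7,82] → X
    (3,4)@(7, 9): e=[35,49,10] → X
    (4,4)@(9, 9): e=[45,63,-14] → .
    (0,5)@(1, 11): e=[-19,11,102] → .
    (1,5)@(3, 11): e=[-9,25,78] → .
    (2,5)@(5, 11): e=[1,39,54] → X
    (4,5)@(9, 11): e=[21,67,6] → X
  covered (12 px):
    . . . . . .
    . . . . . .
    . X . . . .
    X X X . . .
    X X X X . .
    . . X X X .
    . . . . . X
    . . . . . .
    . . . . . .
    . . . . . .
    . . . . . .
T1:
  2·area = 32
  edge (4, 8)→(11, 6): d=(7,-2) top-left  bias=+0
  edge (11, 6)→(6, 12): d=(-5,6) right/bottom  bias=-1
  edge (6, 12)→(4, 8): d=(-2,-4) top-left  bias=+0
    (4,3)@(9, 7): e=[3,7,22] → X
    (5,3)@(11, 7): e=[7,-5,30] → .
    (2,4)@(5, 9): e=[9,21,2] → X
    (3,4)@(7, 9): e=[13,9,10] → X
    (4,4)@(9, 9): e=[17,-3,18] → .
    (2,5)@(5, 11): e=[23,11,-2] → .
    (3,5)@(7, 11): e=[27,-1,6] → .
  covered (3 px):
    . . . . . .
    . . . . . .
    . . . . . .
    . . . . X .
    . . X X . .
    . . . . . .
    . . . . . .
    . . . . . .
    . . . . . .
    . . . . . .
    . . . . . .
T2:
  2·area = 48  (B↔C swapped to make it positive)
  edge (8, 4)→(8, 10): d=(0,6) right/bottom  bias=-1
  edge (8, 10)→(0, 19): d=(-8,9) right/bottom  bias=-1
  edge (0, 19)→(8, 4): d=(8,-15) top-left  bias=+0
    (3,3)@(7, 7): e=[6,33,9] → X
    (4,3)@(9, 7): e=[-6,15,39] → .
    (3,4)@(7, 9): e=[6,17,25] → X
    (4,4)@(9, 9): e=[-6,-1,55] → .
    (2,5)@(5, 11): e=[18,19,11] → X
    (4,5)@(9, 11): e=[-6,-17,71] → .
    (2,6)@(5, 13): e=[18,3,27] → X
    (3,6)@(7, 13): e=[6,-15,57] → .
    (1,7)@(3, 15): e=[30,5,13] → X
    (2,7)@(5, 15): e=[18,-13,43] → .
    (1,8)@(3, 17): e=[30,-11,29] → .
  covered (6 px):
    . . . . . .
    . . . . . .
    . . . . . .
    . . . X . .
    . . . X . .
    . . X X . .
    . . X . . .
    . X . . . .
    . . . . . .
    . . . . . .
    . . . . . .
T3:
  2·area = 4
  edge (12, 2)→(12, 4): d=(0,2) right/bottom  bias=-1
  edge (12, 4)→(10, 2): d=(-2,-2) top-left  bias=+0
  edge (10, 2)→(12, 2): d=(2,0) top-left  bias=+0
    (4,0)@(9, 1): e=[6,0,-2] → .  [on edge]
    (5,1)@(11, 3): e=[2,0,2] → X  [on edge]
    (5,2)@(11, 5): e=[2,-4,6] → .
  covered (1 px):
    . . . . . .
    . . . . . X
    . . . . . .
    . . . . . .
    . . . . . .
    . . . . . .
    . . . . . .
    . . . . . .
    . . . . . .
    . . . . . .
    . . . . . .

Z-buffer (winner per pixel, '.' = empty):
  . . . . . .
  . . . . . 3
  . 0 . . . .
  0 0 0 2 1 .
  0 0 1 2 . .
  . . 2 2 0 .
  . . 2 . . 0
  . 2 . . . .
  . . . . . .
  . . . . . .
  . . . . . .

Answer: 2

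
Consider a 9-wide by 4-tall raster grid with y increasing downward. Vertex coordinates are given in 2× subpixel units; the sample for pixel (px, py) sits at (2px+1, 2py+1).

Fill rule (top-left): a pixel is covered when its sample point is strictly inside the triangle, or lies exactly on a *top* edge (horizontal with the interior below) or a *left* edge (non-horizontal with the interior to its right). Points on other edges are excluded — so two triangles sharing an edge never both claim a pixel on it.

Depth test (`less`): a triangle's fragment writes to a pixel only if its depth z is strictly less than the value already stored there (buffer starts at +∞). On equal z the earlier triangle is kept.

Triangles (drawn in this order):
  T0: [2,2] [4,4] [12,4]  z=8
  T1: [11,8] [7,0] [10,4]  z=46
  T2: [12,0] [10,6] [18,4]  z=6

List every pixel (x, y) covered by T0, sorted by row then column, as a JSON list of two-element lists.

T0:
  2·area = 16  (B↔C swapped to make it positive)
  edge (2, 2)→(12, 4): d=(10,2) right/bottom  bias=-1
  edge (12, 4)→(4, 4): d=(-8,0) right/bottom  bias=-1
  edge (4, 4)→(2, 2): d=(-2,-2) top-left  bias=+0
    (0,0)@(1, 1): e=[-8,24,0] → ·  [on edge]
    (1,1)@(3, 3): e=[8,8,0] → #  [on edge]
    (2,1)@(5, 3): e=[4,8,4] → #
    (3,1)@(7, 3): e=[0,8,8] → ·  [on edge]
    (1,2)@(3, 5): e=[28,-8,-4] → ·
    (2,2)@(5, 5): e=[24,-8,0] → ·  [on edge]
    (8,2)@(17, 5): e=[0,-8,24] → ·  [on edge]
    (3,3)@(7, 7): e=[40,-24,0] → ·  [on edge]
  covered (2 px):
    · · · · · · · · ·
    · # # · · · · · ·
    · · · · · · · · ·
    · · · · · · · · ·
T1:
  2·area = 8
  edge (11, 8)→(7, 0): d=(-4,-8) top-left  bias=+0
  edge (7, 0)→(10, 4): d=(3,4) right/bottom  bias=-1
  edge (10, 4)→(11, 8): d=(1,4) right/bottom  bias=-1
    (4,1)@(9, 3): e=[4,1,3] → #
    (5,1)@(11, 3): e=[20,-7,-5] → ·
    (4,2)@(9, 5): e=[-4,7,5] → ·
  covered (1 px):
    · · · · · · · · ·
    · · · · # · · · ·
    · · · · · · · · ·
    · · · · · · · · ·
T2:
  2·area = 44  (B↔C swapped to make it positive)
  edge (12, 0)→(18, 4): d=(6,4) right/bottom  bias=-1
  edge (18, 4)→(10, 6): d=(-8,2) right/bottom  bias=-1
  edge (10, 6)→(12, 0): d=(2,-6) top-left  bias=+0
    (6,0)@(13, 1): e=[2,34,8] → #
    (7,0)@(15, 1): e=[-6,30,20] → ·
    (5,1)@(11, 3): e=[22,22,0] → #  [on edge]
    (7,1)@(15, 3): e=[6,14,24] → #
    (8,1)@(17, 3): e=[-2,10,36] → ·
    (5,2)@(11, 5): e=[34,6,4] → #
    (7,2)@(15, 5): e=[18,-2,28] → ·
    (5,3)@(11, 7): e=[46,-10,8] → ·
    (6,3)@(13, 7): e=[38,-14,20] → ·
  covered (6 px):
    · · · · · · # · ·
    · · · · · # # # ·
    · · · · · # # · ·
    · · · · · · · · ·

Answer: [[1,1],[2,1]]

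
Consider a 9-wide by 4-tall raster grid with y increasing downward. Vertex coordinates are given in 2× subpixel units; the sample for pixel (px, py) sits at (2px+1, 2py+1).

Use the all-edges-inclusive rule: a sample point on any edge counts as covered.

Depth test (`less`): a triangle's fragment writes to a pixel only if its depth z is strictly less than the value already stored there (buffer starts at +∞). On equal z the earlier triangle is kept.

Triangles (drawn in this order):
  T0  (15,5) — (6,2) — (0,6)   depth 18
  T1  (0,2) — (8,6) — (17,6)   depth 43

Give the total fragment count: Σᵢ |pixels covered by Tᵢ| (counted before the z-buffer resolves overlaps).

T0:
  2·area = 54  (B↔C swapped to make it positive)
  edge (15, 5)→(0, 6): d=(-15,1) inclusive
  edge (0, 6)→(6, 2): d=(6,-4) inclusive
  edge (6, 2)→(15, 5): d=(9,3) inclusive
    (1,0)@(3, 1): e=[72,-18,0] → ·  [on edge]
    (2,1)@(5, 3): e=[40,2,12] → #
    (3,1)@(7, 3): e=[38,10,6] → #
    (4,1)@(9, 3): e=[36,18,0] → #  [on edge]
    (5,1)@(11, 3): e=[34,26,-6] → ·
    (1,2)@(3, 5): e=[12,6,36] → #
    (5,2)@(11, 5): e=[4,38,12] → #
    (6,2)@(13, 5): e=[2,46,6] → #
    (7,2)@(15, 5): e=[0,54,0] → #  [on edge]
    (8,2)@(17, 5): e=[-2,62,-6] → ·
    (1,3)@(3, 7): e=[-18,18,54] → ·
    (2,3)@(5, 7): e=[-20,26,48] → ·
  covered (10 px):
    · · · · · · · · ·
    · · # # # · · · ·
    · # # # # # # # ·
    · · · · · · · · ·
T1:
  2·area = 36  (B↔C swapped to make it positive)
  edge (0, 2)→(17, 6): d=(17,4) inclusive
  edge (17, 6)→(8, 6): d=(-9,0) inclusive
  edge (8, 6)→(0, 2): d=(-8,-4) inclusive
    (1,1)@(3, 3): e=[5,27,4] → #
    (2,1)@(5, 3): e=[-3,27,12] → ·
    (1,2)@(3, 5): e=[39,9,-12] → ·
    (3,2)@(7, 5): e=[23,9,4] → #
    (4,2)@(9, 5): e=[15,9,12] → #
    (5,2)@(11, 5): e=[7,9,20] → #
    (6,2)@(13, 5): e=[-1,9,28] → ·
    (3,3)@(7, 7): e=[57,-9,-12] → ·
    (4,3)@(9, 7): e=[49,-9,-4] → ·
    (5,3)@(11, 7): e=[41,-9,4] → ·
  covered (4 px):
    · · · · · · · · ·
    · # · · · · · · ·
    · · · # # # · · ·
    · · · · · · · · ·

Answer: 14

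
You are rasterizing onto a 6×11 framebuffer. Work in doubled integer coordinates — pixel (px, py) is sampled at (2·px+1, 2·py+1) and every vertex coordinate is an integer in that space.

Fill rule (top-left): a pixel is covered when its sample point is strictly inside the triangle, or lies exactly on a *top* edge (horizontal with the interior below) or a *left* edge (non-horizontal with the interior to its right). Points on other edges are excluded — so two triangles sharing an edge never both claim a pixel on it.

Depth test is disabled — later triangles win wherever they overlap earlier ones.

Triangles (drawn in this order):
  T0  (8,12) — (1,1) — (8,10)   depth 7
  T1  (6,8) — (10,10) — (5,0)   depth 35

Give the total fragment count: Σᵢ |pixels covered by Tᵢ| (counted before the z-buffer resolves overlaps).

T0:
  2·area = 14
  edge (8, 12)→(1, 1): d=(-7,-11) top-left  bias=+0
  edge (1, 1)→(8, 10): d=(7,9) right/bottom  bias=-1
  edge (8, 10)→(8, 12): d=(0,2) right/bottom  bias=-1
    (0,0)@(1, 1): e=[0,0,14] → ·  [on edge]
    (2,3)@(5, 7): e=[2,6,6] → #
    (3,3)@(7, 7): e=[24,-12,2] → ·
    (2,4)@(5, 9): e=[-12,20,6] → ·
    (3,4)@(7, 9): e=[10,2,2] → #
    (4,4)@(9, 9): e=[32,-16,-2] → ·
    (3,5)@(7, 11): e=[-4,16,2] → ·
  covered (2 px):
    · · · · · ·
    · · · · · ·
    · · · · · ·
    · · # · · ·
    · · · # · ·
    · · · · · ·
    · · · · · ·
    · · · · · ·
    · · · · · ·
    · · · · · ·
    · · · · · ·
T1:
  2·area = 30  (B↔C swapped to make it positive)
  edge (6, 8)→(5, 0): d=(-1,-8) top-left  bias=+0
  edge (5, 0)→(10, 10): d=(5,10) right/bottom  bias=-1
  edge (10, 10)→(6, 8): d=(-4,-2) top-left  bias=+0
    (3,2)@(7, 5): e=[11,5,14] → #
    (4,2)@(9, 5): e=[27,-15,18] → ·
    (3,3)@(7, 7): e=[9,15,6] → #
    (4,3)@(9, 7): e=[25,-5,10] → ·
    (3,4)@(7, 9): e=[7,25,-2] → ·
    (4,4)@(9, 9): e=[23,5,2] → #
    (5,4)@(11, 9): e=[39,-15,6] → ·
    (4,5)@(9, 11): e=[21,15,-6] → ·
  covered (3 px):
    · · · · · ·
    · · · · · ·
    · · · # · ·
    · · · # · ·
    · · · · # ·
    · · · · · ·
    · · · · · ·
    · · · · · ·
    · · · · · ·
    · · · · · ·
    · · · · · ·

Answer: 5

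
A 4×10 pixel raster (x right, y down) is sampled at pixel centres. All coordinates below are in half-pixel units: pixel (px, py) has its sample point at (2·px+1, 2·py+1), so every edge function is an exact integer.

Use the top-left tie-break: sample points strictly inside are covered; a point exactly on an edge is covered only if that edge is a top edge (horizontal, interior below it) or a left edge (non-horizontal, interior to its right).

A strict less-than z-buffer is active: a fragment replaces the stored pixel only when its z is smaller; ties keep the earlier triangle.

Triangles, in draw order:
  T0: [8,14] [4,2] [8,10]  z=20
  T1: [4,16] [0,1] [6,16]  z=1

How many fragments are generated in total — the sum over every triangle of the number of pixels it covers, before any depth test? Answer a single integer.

T0:
  2·area = 16
  edge (8, 14)→(4, 2): d=(-4,-12) top-left  bias=+0
  edge (4, 2)→(8, 10): d=(4,8) right/bottom  bias=-1
  edge (8, 10)→(8, 14): d=(0,4) right/bottom  bias=-1
    (2,2)@(5, 5): e=[0,4,12] → #  [on edge]
    (3,2)@(7, 5): e=[24,-12,4] → ·
    (2,3)@(5, 7): e=[-8,12,12] → ·
    (3,4)@(7, 9): e=[8,4,4] → #
    (3,5)@(7, 11): e=[0,12,4] → #  [on edge]
    (3,6)@(7, 13): e=[-8,20,4] → ·
  covered (3 px):
    · · · ·
    · · · ·
    · · # ·
    · · · ·
    · · · #
    · · · #
    · · · ·
    · · · ·
    · · · ·
    · · · ·
T1:
  2·area = 30
  edge (4, 16)→(0, 1): d=(-4,-15) top-left  bias=+0
  edge (0, 1)→(6, 16): d=(6,15) right/bottom  bias=-1
  edge (6, 16)→(4, 16): d=(-2,0) right/bottom  bias=-1
    (1,4)@(3, 9): e=[13,3,14] → #
    (2,4)@(5, 9): e=[43,-27,14] → ·
    (1,5)@(3, 11): e=[5,15,10] → #
    (2,5)@(5, 11): e=[35,-15,10] → ·
    (1,6)@(3, 13): e=[-3,27,6] → ·
    (2,7)@(5, 15): e=[19,9,2] → #
    (3,7)@(7, 15): e=[49,-21,2] → ·
    (2,8)@(5, 17): e=[11,21,-2] → ·
  covered (3 px):
    · · · ·
    · · · ·
    · · · ·
    · · · ·
    · # · ·
    · # · ·
    · · · ·
    · · # ·
    · · · ·
    · · · ·

Result: 6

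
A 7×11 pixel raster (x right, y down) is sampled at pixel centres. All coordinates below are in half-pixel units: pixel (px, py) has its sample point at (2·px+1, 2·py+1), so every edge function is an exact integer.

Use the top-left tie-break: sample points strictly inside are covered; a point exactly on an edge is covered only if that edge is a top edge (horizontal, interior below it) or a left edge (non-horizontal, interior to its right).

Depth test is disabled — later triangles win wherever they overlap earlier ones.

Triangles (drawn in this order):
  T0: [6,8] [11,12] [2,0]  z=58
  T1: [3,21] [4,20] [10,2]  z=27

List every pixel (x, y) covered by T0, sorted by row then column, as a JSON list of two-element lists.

T0:
  2·area = 24  (B↔C swapped to make it positive)
  edge (6, 8)→(2, 0): d=(-4,-8) top-left  bias=+0
  edge (2, 0)→(11, 12): d=(9,12) right/bottom  bias=-1
  edge (11, 12)→(6, 8): d=(-5,-4) top-left  bias=+0
    (2,2)@(5, 5): e=[4,9,11] → █
    (3,2)@(7, 5): e=[20,-15,19] → ·
    (2,3)@(5, 7): e=[-4,27,1] → ·
    (3,3)@(7, 7): e=[12,3,9] → █
    (4,3)@(9, 7): e=[28,-21,17] → ·
    (3,4)@(7, 9): e=[4,21,-1] → ·
  covered (2 px):
    · · · · · · ·
    · · · · · · ·
    · · █ · · · ·
    · · · █ · · ·
    · · · · · · ·
    · · · · · · ·
    · · · · · · ·
    · · · · · · ·
    · · · · · · ·
    · · · · · · ·
    · · · · · · ·
T1:
  2·area = 12  (B↔C swapped to make it positive)
  edge (3, 21)→(10, 2): d=(7,-19) top-left  bias=+0
  edge (10, 2)→(4, 20): d=(-6,18) right/bottom  bias=-1
  edge (4, 20)→(3, 21): d=(-1,1) right/bottom  bias=-1
    (4,2)@(9, 5): e=[2,0,10] → ·  [on edge]
    (3,5)@(7, 11): e=[6,0,6] → ·  [on edge]
    (6,5)@(13, 11): e=[120,-108,0] → ·  [on edge]
    (5,6)@(11, 13): e=[96,-84,0] → ·  [on edge]
    (4,7)@(9, 15): e=[72,-60,0] → ·  [on edge]
    (2,8)@(5, 17): e=[10,0,2] → ·  [on edge]
    (3,8)@(7, 17): e=[48,-36,0] → ·  [on edge]
    (2,9)@(5, 19): e=[24,-12,0] → ·  [on edge]
    (1,10)@(3, 21): e=[0,12,0] → ·  [on edge]
  covered (0 px):
    · · · · · · ·
    · · · · · · ·
    · · · · · · ·
    · · · · · · ·
    · · · · · · ·
    · · · · · · ·
    · · · · · · ·
    · · · · · · ·
    · · · · · · ·
    · · · · · · ·
    · · · · · · ·

Answer: [[2,2],[3,3]]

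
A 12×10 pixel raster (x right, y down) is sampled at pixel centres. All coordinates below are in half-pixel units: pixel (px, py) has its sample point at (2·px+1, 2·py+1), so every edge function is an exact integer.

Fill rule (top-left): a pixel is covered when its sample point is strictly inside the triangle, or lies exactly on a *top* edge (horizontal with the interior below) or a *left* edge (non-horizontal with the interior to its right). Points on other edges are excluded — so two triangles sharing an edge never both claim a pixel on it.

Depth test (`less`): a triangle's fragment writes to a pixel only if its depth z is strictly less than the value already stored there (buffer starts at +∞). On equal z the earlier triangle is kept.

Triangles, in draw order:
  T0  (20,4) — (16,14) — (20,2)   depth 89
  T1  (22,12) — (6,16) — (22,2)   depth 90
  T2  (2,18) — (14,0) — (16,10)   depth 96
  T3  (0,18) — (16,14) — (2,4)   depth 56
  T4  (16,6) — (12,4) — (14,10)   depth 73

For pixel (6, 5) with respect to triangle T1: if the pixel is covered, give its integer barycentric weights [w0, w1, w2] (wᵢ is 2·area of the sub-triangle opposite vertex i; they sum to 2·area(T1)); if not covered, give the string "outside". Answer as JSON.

T0:
  2·area = 8
  edge (20, 4)→(16, 14): d=(-4,10) right/bottom  bias=-1
  edge (16, 14)→(20, 2): d=(4,-12) top-left  bias=+0
  edge (20, 2)→(20, 4): d=(0,2) right/bottom  bias=-1
    (9,2)@(19, 5): e=[6,0,2] → █  [on edge]
    (10,2)@(21, 5): e=[-14,24,-2] → ·
    (9,3)@(19, 7): e=[-2,8,2] → ·
    (8,5)@(17, 11): e=[2,0,6] → █  [on edge]
    (9,5)@(19, 11): e=[-18,24,2] → ·
    (8,6)@(17, 13): e=[-6,8,6] → ·
    (7,8)@(15, 17): e=[-2,0,10] → ·  [on edge]
  covered (2 px):
    · · · · · · · · · · · ·
    · · · · · · · · · · · ·
    · · · · · · · · · █ · ·
    · · · · · · · · · · · ·
    · · · · · · · · · · · ·
    · · · · · · · · █ · · ·
    · · · · · · · · · · · ·
    · · · · · · · · · · · ·
    · · · · · · · · · · · ·
    · · · · · · · · · · · ·
T1:
  2·area = 160
  edge (22, 12)→(6, 16): d=(-16,4) right/bottom  bias=-1
  edge (6, 16)→(22, 2): d=(16,-14) top-left  bias=+0
  edge (22, 2)→(22, 12): d=(0,10) right/bottom  bias=-1
    (10,1)@(21, 3): e=[148,2,10] → █
    (11,1)@(23, 3): e=[140,30,-10] → ·
    (9,2)@(19, 5): e=[124,6,30] → █
    (11,2)@(23, 5): e=[108,62,-10] → ·
    (8,3)@(17, 7): e=[100,10,50] → █
    (11,3)@(23, 7): e=[76,94,-10] → ·
    (7,4)@(15, 9): e=[76,14,70] → █
    (11,4)@(23, 9): e=[44,126,-10] → ·
    (6,5)@(13, 11): e=[52,18,90] → █
    (11,5)@(23, 11): e=[12,158,-10] → ·
    (5,6)@(11, 13): e=[28,22,110] → █
    (9,6)@(19, 13): e=[-4,134,30] → ·
  covered (20 px):
    · · · · · · · · · · · ·
    · · · · · · · · · · █ ·
    · · · · · · · · · █ █ ·
    · · · · · · · · █ █ █ ·
    · · · · · · · █ █ █ █ ·
    · · · · · · █ █ █ █ █ ·
    · · · · · █ █ █ █ · · ·
    · · · · █ · · · · · · ·
    · · · · · · · · · · · ·
    · · · · · · · · · · · ·
T2:
  2·area = 156
  edge (2, 18)→(14, 0): d=(12,-18) top-left  bias=+0
  edge (14, 0)→(16, 10): d=(2,10) right/bottom  bias=-1
  edge (16, 10)→(2, 18): d=(-14,8) right/bottom  bias=-1
    (6,1)@(13, 3): e=[18,16,122] → █
    (7,1)@(15, 3): e=[54,-4,106] → ·
    (5,2)@(11, 5): e=[6,40,110] → █
    (7,2)@(15, 5): e=[78,0,78] → ·  [on edge]
    (5,3)@(11, 7): e=[30,44,82] → █
    (7,3)@(15, 7): e=[102,4,50] → █
    (8,3)@(17, 7): e=[138,-16,34] → ·
    (4,4)@(9, 9): e=[18,68,70] → █
    (8,4)@(17, 9): e=[162,-12,6] → ·
    (3,5)@(7, 11): e=[6,92,58] → █
    (7,5)@(15, 11): e=[150,12,-6] → ·
    (3,6)@(7, 13): e=[30,96,30] → █
    (8,7)@(17, 15): e=[234,0,-78] → ·  [on edge]
  covered (19 px):
    · · · · · · · · · · · ·
    · · · · · · █ · · · · ·
    · · · · · █ █ · · · · ·
    · · · · · █ █ █ · · · ·
    · · · · █ █ █ █ · · · ·
    · · · █ █ █ █ · · · · ·
    · · · █ █ · · · · · · ·
    · · █ █ · · · · · · · ·
    · █ · · · · · · · · · ·
    · · · · · · · · · · · ·
T3:
  2·area = 216  (B↔C swapped to make it positive)
  edge (0, 18)→(2, 4): d=(2,-14) top-left  bias=+0
  edge (2, 4)→(16, 14): d=(14,10) right/bottom  bias=-1
  edge (16, 14)→(0, 18): d=(-16,4) right/bottom  bias=-1
    (1,2)@(3, 5): e=[16,4,196] → █
    (2,2)@(5, 5): e=[44,-16,188] → ·
    (1,3)@(3, 7): e=[20,32,164] → █
    (2,3)@(5, 7): e=[48,12,156] → █
    (3,3)@(7, 7): e=[76,-8,148] → ·
    (1,4)@(3, 9): e=[24,60,132] → █
    (3,4)@(7, 9): e=[80,20,116] → █
    (4,4)@(9, 9): e=[108,0,108] → ·  [on edge]
    (0,5)@(1, 11): e=[0,108,108] → █  [on edge]
    (4,5)@(9, 11): e=[112,28,76] → █
    (5,5)@(11, 11): e=[140,8,68] → █
    (6,5)@(13, 11): e=[168,-12,60] → ·
    (11,9)@(23, 19): e=[324,0,-108] → ·  [on edge]
  covered (27 px):
    · · · · · · · · · · · ·
    · · · · · · · · · · · ·
    · █ · · · · · · · · · ·
    · █ █ · · · · · · · · ·
    · █ █ █ · · · · · · · ·
    █ █ █ █ █ █ · · · · · ·
    █ █ █ █ █ █ █ · · · · ·
    █ █ █ █ █ █ · · · · · ·
    █ █ · · · · · · · · · ·
    · · · · · · · · · · · ·
T4:
  2·area = 20  (B↔C swapped to make it positive)
  edge (16, 6)→(14, 10): d=(-2,4) right/bottom  bias=-1
  edge (14, 10)→(12, 4): d=(-2,-6) top-left  bias=+0
  edge (12, 4)→(16, 6): d=(4,2) right/bottom  bias=-1
    (5,0)@(11, 1): e=[30,0,-10] → ·  [on edge]
    (6,2)@(13, 5): e=[14,4,2] → █
    (7,2)@(15, 5): e=[6,16,-2] → ·
    (6,3)@(13, 7): e=[10,0,10] → █  [on edge]
    (7,3)@(15, 7): e=[2,12,6] → █
    (8,3)@(17, 7): e=[-6,24,2] → ·
    (6,4)@(13, 9): e=[6,-4,18] → ·
    (7,4)@(15, 9): e=[-2,8,14] → ·
    (7,6)@(15, 13): e=[-10,0,30] → ·  [on edge]
    (8,9)@(17, 19): e=[-30,0,50] → ·  [on edge]
  covered (3 px):
    · · · · · · · · · · · ·
    · · · · · · · · · · · ·
    · · · · · · █ · · · · ·
    · · · · · · █ █ · · · ·
    · · · · · · · · · · · ·
    · · · · · · · · · · · ·
    · · · · · · · · · · · ·
    · · · · · · · · · · · ·
    · · · · · · · · · · · ·
    · · · · · · · · · · · ·

Result: [18,90,52]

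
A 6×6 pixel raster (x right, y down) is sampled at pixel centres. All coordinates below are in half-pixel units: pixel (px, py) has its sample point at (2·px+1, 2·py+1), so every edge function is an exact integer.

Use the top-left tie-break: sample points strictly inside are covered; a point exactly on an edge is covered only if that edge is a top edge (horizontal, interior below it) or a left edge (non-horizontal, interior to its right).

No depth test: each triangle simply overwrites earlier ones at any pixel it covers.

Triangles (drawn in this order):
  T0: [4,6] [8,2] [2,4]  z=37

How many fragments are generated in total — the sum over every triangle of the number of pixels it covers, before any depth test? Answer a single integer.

T0:
  2·area = 16  (B↔C swapped to make it positive)
  edge (4, 6)→(2, 4): d=(-2,-2) top-left  bias=+0
  edge (2, 4)→(8, 2): d=(6,-2) top-left  bias=+0
  edge (8, 2)→(4, 6): d=(-4,4) right/bottom  bias=-1
    (4,0)@(9, 1): e=[20,-4,0] → ·  [on edge]
    (5,0)@(11, 1): e=[24,0,-8] → ·  [on edge]
    (0,1)@(1, 3): e=[0,-8,24] → ·  [on edge]
    (2,1)@(5, 3): e=[8,0,8] → #  [on edge]
    (3,1)@(7, 3): e=[12,4,0] → ·  [on edge]
    (1,2)@(3, 5): e=[0,8,8] → #  [on edge]
    (2,2)@(5, 5): e=[4,12,0] → ·  [on edge]
    (1,3)@(3, 7): e=[-4,20,0] → ·  [on edge]
    (2,3)@(5, 7): e=[0,24,-8] → ·  [on edge]
    (0,4)@(1, 9): e=[-12,28,0] → ·  [on edge]
    (3,4)@(7, 9): e=[0,40,-24] → ·  [on edge]
    (4,5)@(9, 11): e=[0,56,-40] → ·  [on edge]
  covered (2 px):
    · · · · · ·
    · · # · · ·
    · # · · · ·
    · · · · · ·
    · · · · · ·
    · · · · · ·

Answer: 2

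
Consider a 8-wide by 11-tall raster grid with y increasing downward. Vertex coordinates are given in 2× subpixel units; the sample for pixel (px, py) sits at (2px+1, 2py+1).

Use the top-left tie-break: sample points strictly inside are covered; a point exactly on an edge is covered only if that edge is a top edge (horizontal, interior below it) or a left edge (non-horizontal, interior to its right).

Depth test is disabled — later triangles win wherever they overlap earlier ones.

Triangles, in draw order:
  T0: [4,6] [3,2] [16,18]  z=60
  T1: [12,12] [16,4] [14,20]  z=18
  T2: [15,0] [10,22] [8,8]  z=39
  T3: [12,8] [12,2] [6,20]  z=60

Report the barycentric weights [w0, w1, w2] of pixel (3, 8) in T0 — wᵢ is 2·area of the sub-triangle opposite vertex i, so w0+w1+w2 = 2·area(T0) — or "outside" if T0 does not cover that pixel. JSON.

T0:
  2·area = 36
  edge (4, 6)→(3, 2): d=(-1,-4) top-left  bias=+0
  edge (3, 2)→(16, 18): d=(13,16) right/bottom  bias=-1
  edge (16, 18)→(4, 6): d=(-12,-12) top-left  bias=+0
    (0,1)@(1, 3): e=[-9,45,0] → ·  [on edge]
    (1,2)@(3, 5): e=[-3,39,0] → ·  [on edge]
    (2,2)@(5, 5): e=[5,7,24] → #
    (3,2)@(7, 5): e=[13,-25,48] → ·
    (2,3)@(5, 7): e=[3,33,0] → #  [on edge]
    (3,3)@(7, 7): e=[11,1,24] → #
    (4,3)@(9, 7): e=[19,-31,48] → ·
    (2,4)@(5, 9): e=[1,59,-24] → ·
    (3,4)@(7, 9): e=[9,27,0] → #  [on edge]
    (4,4)@(9, 9): e=[17,-5,24] → ·
    (3,5)@(7, 11): e=[7,53,-24] → ·
    (4,5)@(9, 11): e=[15,21,0] → #  [on edge]
    (5,6)@(11, 13): e=[21,15,0] → #  [on edge]
    (6,7)@(13, 15): e=[27,9,0] → #  [on edge]
    (7,8)@(15, 17): e=[33,3,0] → #  [on edge]
  covered (8 px):
    · · · · · · · ·
    · · · · · · · ·
    · · # · · · · ·
    · · # # · · · ·
    · · · # · · · ·
    · · · · # · · ·
    · · · · · # · ·
    · · · · · · # ·
    · · · · · · · #
    · · · · · · · ·
    · · · · · · · ·
T1:
  2·area = 48
  edge (12, 12)→(16, 4): d=(4,-8) top-left  bias=+0
  edge (16, 4)→(14, 20): d=(-2,16) right/bottom  bias=-1
  edge (14, 20)→(12, 12): d=(-2,-8) top-left  bias=+0
    (7,3)@(15, 7): e=[4,10,34] → #
    (7,4)@(15, 9): e=[12,6,30] → #
    (6,5)@(13, 11): e=[4,34,10] → #
    (6,6)@(13, 13): e=[12,30,6] → #
    (7,6)@(15, 13): e=[28,-2,22] → ·
    (6,7)@(13, 15): e=[20,26,2] → #
    (7,7)@(15, 15): e=[36,-6,18] → ·
    (6,8)@(13, 17): e=[28,22,-2] → ·
  covered (6 px):
    · · · · · · · ·
    · · · · · · · ·
    · · · · · · · ·
    · · · · · · · #
    · · · · · · · #
    · · · · · · # #
    · · · · · · # ·
    · · · · · · # ·
    · · · · · · · ·
    · · · · · · · ·
    · · · · · · · ·
T2:
  2·area = 114
  edge (15, 0)→(10, 22): d=(-5,22) right/bottom  bias=-1
  edge (10, 22)→(8, 8): d=(-2,-14) top-left  bias=+0
  edge (8, 8)→(15, 0): d=(7,-8) top-left  bias=+0
    (3,0)@(7, 1): e=[171,0,-57] → ·  [on edge]
    (6,1)@(13, 3): e=[29,80,5] → #
    (7,1)@(15, 3): e=[-15,108,21] → ·
    (5,2)@(11, 5): e=[63,48,3] → #
    (7,2)@(15, 5): e=[-25,104,35] → ·
    (4,3)@(9, 7): e=[97,16,1] → #
    (7,3)@(15, 7): e=[-35,100,49] → ·
    (4,4)@(9, 9): e=[87,12,15] → #
    (6,4)@(13, 9): e=[-1,68,47] → ·
    (4,5)@(9, 11): e=[77,8,29] → #
    (6,5)@(13, 11): e=[-11,64,61] → ·
    (4,6)@(9, 13): e=[67,4,43] → #
    (4,7)@(9, 15): e=[57,0,57] → #  [on edge]
  covered (15 px):
    · · · · · · · ·
    · · · · · · # ·
    · · · · · # # ·
    · · · · # # # ·
    · · · · # # · ·
    · · · · # # · ·
    · · · · # # · ·
    · · · · # # · ·
    · · · · · # · ·
    · · · · · · · ·
    · · · · · · · ·
T3:
  2·area = 36  (B↔C swapped to make it positive)
  edge (12, 8)→(6, 20): d=(-6,12) right/bottom  bias=-1
  edge (6, 20)→(12, 2): d=(6,-18) top-left  bias=+0
  edge (12, 2)→(12, 8): d=(0,6) right/bottom  bias=-1
    (5,2)@(11, 5): e=[30,0,6] → #  [on edge]
    (6,2)@(13, 5): e=[6,36,-6] → ·
    (5,3)@(11, 7): e=[18,12,6] → #
    (6,3)@(13, 7): e=[-6,48,-6] → ·
    (5,4)@(11, 9): e=[6,24,6] → #
    (6,4)@(13, 9): e=[-18,60,-6] → ·
    (4,5)@(9, 11): e=[18,0,18] → #  [on edge]
    (5,5)@(11, 11): e=[-6,36,6] → ·
    (4,6)@(9, 13): e=[6,12,18] → #
    (5,6)@(11, 13): e=[-18,48,6] → ·
    (4,7)@(9, 15): e=[-6,24,18] → ·
    (3,8)@(7, 17): e=[6,0,30] → #  [on edge]
  covered (6 px):
    · · · · · · · ·
    · · · · · · · ·
    · · · · · # · ·
    · · · · · # · ·
    · · · · · # · ·
    · · · · # · · ·
    · · · · # · · ·
    · · · · · · · ·
    · · · # · · · ·
    · · · · · · · ·
    · · · · · · · ·

Result: "outside"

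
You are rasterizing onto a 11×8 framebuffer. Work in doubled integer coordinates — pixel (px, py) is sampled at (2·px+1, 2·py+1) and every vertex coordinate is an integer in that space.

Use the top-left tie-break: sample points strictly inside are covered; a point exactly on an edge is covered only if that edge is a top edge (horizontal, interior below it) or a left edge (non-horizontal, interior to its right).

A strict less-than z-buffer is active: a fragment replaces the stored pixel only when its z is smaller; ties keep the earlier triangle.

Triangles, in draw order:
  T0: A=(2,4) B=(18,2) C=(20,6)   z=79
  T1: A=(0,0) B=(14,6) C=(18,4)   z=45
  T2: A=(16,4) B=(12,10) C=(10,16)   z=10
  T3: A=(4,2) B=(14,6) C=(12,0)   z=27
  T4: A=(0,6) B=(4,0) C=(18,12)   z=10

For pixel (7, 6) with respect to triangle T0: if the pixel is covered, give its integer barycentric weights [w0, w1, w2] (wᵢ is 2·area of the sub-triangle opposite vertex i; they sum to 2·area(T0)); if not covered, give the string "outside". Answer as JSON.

T0:
  2·area = 68
  edge (2, 4)→(18, 2): d=(16,-2) top-left  bias=+0
  edge (18, 2)→(20, 6): d=(2,4) right/bottom  bias=-1
  edge (20, 6)→(2, 4): d=(-18,-2) top-left  bias=+0
    (5,1)@(11, 3): e=[2,30,36] → █
    (6,1)@(13, 3): e=[6,22,40] → █
    (7,1)@(15, 3): e=[10,14,44] → █
    (8,1)@(17, 3): e=[14,6,48] → █
    (9,1)@(19, 3): e=[18,-2,52] → ·
    (5,2)@(11, 5): e=[34,34,0] → █  [on edge]
    (9,2)@(19, 5): e=[50,2,16] → █
    (10,2)@(21, 5): e=[54,-6,20] → ·
    (5,3)@(11, 7): e=[66,38,-36] → ·
    (6,3)@(13, 7): e=[70,30,-32] → ·
    (7,3)@(15, 7): e=[74,22,-28] → ·
    (8,3)@(17, 7): e=[78,14,-24] → ·
  covered (9 px):
    · · · · · · · · · · ·
    · · · · · █ █ █ █ · ·
    · · · · · █ █ █ █ █ ·
    · · · · · · · · · · ·
    · · · · · · · · · · ·
    · · · · · · · · · · ·
    · · · · · · · · · · ·
    · · · · · · · · · · ·
T1:
  2·area = 52  (B↔C swapped to make it positive)
  edge (0, 0)→(18, 4): d=(18,4) right/bottom  bias=-1
  edge (18, 4)→(14, 6): d=(-4,2) right/bottom  bias=-1
  edge (14, 6)→(0, 0): d=(-14,-6) top-left  bias=+0
    (1,0)@(3, 1): e=[6,42,4] → █
    (2,0)@(5, 1): e=[-2,38,16] → ·
    (1,1)@(3, 3): e=[42,34,-24] → ·
    (3,1)@(7, 3): e=[26,26,0] → █  [on edge]
    (4,1)@(9, 3): e=[18,22,12] → █
    (5,1)@(11, 3): e=[10,18,24] → █
    (6,1)@(13, 3): e=[2,14,36] → █
    (7,1)@(15, 3): e=[-6,10,48] → ·
    (3,2)@(7, 5): e=[62,18,-28] → ·
    (4,2)@(9, 5): e=[54,14,-16] → ·
    (5,2)@(11, 5): e=[46,10,-4] → ·
    (6,2)@(13, 5): e=[38,6,8] → █
    (10,4)@(21, 9): e=[78,-26,0] → ·  [on edge]
  covered (7 px):
    · █ · · · · · · · · ·
    · · · █ █ █ █ · · · ·
    · · · · · · █ █ · · ·
    · · · · · · · · · · ·
    · · · · · · · · · · ·
    · · · · · · · · · · ·
    · · · · · · · · · · ·
    · · · · · · · · · · ·
T2:
  2·area = 12  (B↔C swapped to make it positive)
  edge (16, 4)→(10, 16): d=(-6,12) right/bottom  bias=-1
  edge (10, 16)→(12, 10): d=(2,-6) top-left  bias=+0
  edge (12, 10)→(16, 4): d=(4,-6) top-left  bias=+0
    (7,0)@(15, 1): e=[30,0,-18] → ·  [on edge]
    (6,3)@(13, 7): e=[18,0,-6] → ·  [on edge]
    (6,4)@(13, 9): e=[6,4,2] → █
    (7,4)@(15, 9): e=[-18,16,14] → ·
    (6,5)@(13, 11): e=[-6,8,10] → ·
    (5,6)@(11, 13): e=[6,0,6] → █  [on edge]
    (6,6)@(13, 13): e=[-18,12,18] → ·
    (5,7)@(11, 15): e=[-6,4,14] → ·
  covered (2 px):
    · · · · · · · · · · ·
    · · · · · · · · · · ·
    · · · · · · · · · · ·
    · · · · · · · · · · ·
    · · · · · · █ · · · ·
    · · · · · · · · · · ·
    · · · · · █ · · · · ·
    · · · · · · · · · · ·
T3:
  2·area = 52  (B↔C swapped to make it positive)
  edge (4, 2)→(12, 0): d=(8,-2) top-left  bias=+0
  edge (12, 0)→(14, 6): d=(2,6) right/bottom  bias=-1
  edge (14, 6)→(4, 2): d=(-10,-4) top-left  bias=+0
    (4,0)@(9, 1): e=[2,20,30] → █
    (5,0)@(11, 1): e=[6,8,38] → █
    (6,0)@(13, 1): e=[10,-4,46] → ·
    (3,1)@(7, 3): e=[14,36,2] → █
    (6,1)@(13, 3): e=[26,0,26] → ·  [on edge]
    (3,2)@(7, 5): e=[30,40,-18] → ·
    (4,2)@(9, 5): e=[34,28,-10] → ·
    (5,2)@(11, 5): e=[38,16,-2] → ·
    (6,2)@(13, 5): e=[42,4,6] → █
    (7,2)@(15, 5): e=[46,-8,14] → ·
    (6,3)@(13, 7): e=[58,8,-14] → ·
    (7,4)@(15, 9): e=[78,0,-26] → ·  [on edge]
    (8,7)@(17, 15): e=[130,0,-78] → ·  [on edge]
  covered (6 px):
    · · · · █ █ · · · · ·
    · · · █ █ █ · · · · ·
    · · · · · · █ · · · ·
    · · · · · · · · · · ·
    · · · · · · · · · · ·
    · · · · · · · · · · ·
    · · · · · · · · · · ·
    · · · · · · · · · · ·
T4:
  2·area = 132
  edge (0, 6)→(4, 0): d=(4,-6) top-left  bias=+0
  edge (4, 0)→(18, 12): d=(14,12) right/bottom  bias=-1
  edge (18, 12)→(0, 6): d=(-18,-6) top-left  bias=+0
    (2,0)@(5, 1): e=[10,2,120] → █
    (3,0)@(7, 1): e=[22,-22,132] → ·
    (1,1)@(3, 3): e=[6,54,72] → █
    (3,1)@(7, 3): e=[30,6,96] → █
    (4,1)@(9, 3): e=[42,-18,108] → ·
    (0,2)@(1, 5): e=[2,106,24] → █
    (4,2)@(9, 5): e=[50,10,72] → █
    (5,2)@(11, 5): e=[62,-14,84] → ·
    (0,3)@(1, 7): e=[10,134,-12] → ·
    (1,3)@(3, 7): e=[22,110,0] → █  [on edge]
    (5,3)@(11, 7): e=[70,14,48] → █
    (6,3)@(13, 7): e=[82,-10,60] → ·
    (4,4)@(9, 9): e=[66,66,0] → █  [on edge]
    (7,5)@(15, 11): e=[110,22,0] → █  [on edge]
    (10,6)@(21, 13): e=[154,-22,0] → ·  [on edge]
  covered (18 px):
    · · █ · · · · · · · ·
    · █ █ █ · · · · · · ·
    █ █ █ █ █ · · · · · ·
    · █ █ █ █ █ · · · · ·
    · · · · █ █ █ · · · ·
    · · · · · · · █ · · ·
    · · · · · · · · · · ·
    · · · · · · · · · · ·

Final: "outside"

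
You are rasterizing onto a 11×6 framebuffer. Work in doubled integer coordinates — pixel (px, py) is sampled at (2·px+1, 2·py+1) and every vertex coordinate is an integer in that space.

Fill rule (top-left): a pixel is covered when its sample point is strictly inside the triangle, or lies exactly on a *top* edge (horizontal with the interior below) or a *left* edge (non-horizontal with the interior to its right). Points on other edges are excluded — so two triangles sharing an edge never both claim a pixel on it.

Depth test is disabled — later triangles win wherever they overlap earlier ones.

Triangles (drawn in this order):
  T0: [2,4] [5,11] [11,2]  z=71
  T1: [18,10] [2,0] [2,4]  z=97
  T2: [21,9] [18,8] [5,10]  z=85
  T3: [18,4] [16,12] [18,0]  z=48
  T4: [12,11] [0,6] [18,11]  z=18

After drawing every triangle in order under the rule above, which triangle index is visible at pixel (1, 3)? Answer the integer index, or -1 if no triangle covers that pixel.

T0:
  2·area = 69  (B↔C swapped to make it positive)
  edge (2, 4)→(11, 2): d=(9,-2) top-left  bias=+0
  edge (11, 2)→(5, 11): d=(-6,9) right/bottom  bias=-1
  edge (5, 11)→(2, 4): d=(-3,-7) top-left  bias=+0
    (3,1)@(7, 3): e=[1,30,38] → X
    (4,1)@(9, 3): e=[5,12,52] → X
    (5,1)@(11, 3): e=[9,-6,66] → .
    (1,2)@(3, 5): e=[11,54,4] → X
    (2,2)@(5, 5): e=[15,36,18] → X
    (4,2)@(9, 5): e=[23,0,46] → .  [on edge]
    (1,3)@(3, 7): e=[29,42,-2] → .
    (2,3)@(5, 7): e=[33,24,12] → X
    (4,3)@(9, 7): e=[41,-12,40] → .
    (2,4)@(5, 9): e=[51,12,6] → X
    (3,4)@(7, 9): e=[55,-6,20] → .
    (2,5)@(5, 11): e=[69,0,0] → .  [on edge]
  covered (8 px):
    . . . . . . . . . . .
    . . . X X . . . . . .
    . X X X . . . . . . .
    . . X X . . . . . . .
    . . X . . . . . . . .
    . . . . . . . . . . .
T1:
  2·area = 64  (B↔C swapped to make it positive)
  edge (18, 10)→(2, 4): d=(-16,-6) top-left  bias=+0
  edge (2, 4)→(2, 0): d=(0,-4) top-left  bias=+0
  edge (2, 0)→(18, 10): d=(16,10) right/bottom  bias=-1
    (1,0)@(3, 1): e=[54,4,6] → X
    (2,0)@(5, 1): e=[66,12,-14] → .
    (1,1)@(3, 3): e=[22,4,38] → X
    (2,1)@(5, 3): e=[34,12,18] → X
    (3,1)@(7, 3): e=[46,20,-2] → .
    (1,2)@(3, 5): e=[-10,4,70] → .
    (2,2)@(5, 5): e=[2,12,50] → X
    (3,2)@(7, 5): e=[14,20,30] → X
    (4,2)@(9, 5): e=[26,28,10] → X
    (5,2)@(11, 5): e=[38,36,-10] → .
    (2,3)@(5, 7): e=[-30,12,82] → .
    (3,3)@(7, 7): e=[-18,20,62] → .
  covered (8 px):
    . X . . . . . . . . .
    . X X . . . . . . . .
    . . X X X . . . . . .
    . . . . . X X . . . .
    . . . . . . . . . . .
    . . . . . . . . . . .
T2:
  2·area = 19  (B↔C swapped to make it positive)
  edge (21, 9)→(5, 10): d=(-16,1) right/bottom  bias=-1
  edge (5, 10)→(18, 8): d=(13,-2) top-left  bias=+0
  edge (18, 8)→(21, 9): d=(3,1) right/bottom  bias=-1
    (1,1)@(3, 3): e=[114,-95,0] → .  [on edge]
    (4,2)@(9, 5): e=[76,-57,0] → .  [on edge]
    (7,3)@(15, 7): e=[38,-19,0] → .  [on edge]
    (6,4)@(13, 9): e=[8,3,8] → X
    (7,4)@(15, 9): e=[6,7,6] → X
    (8,4)@(17, 9): e=[4,11,4] → X
    (9,4)@(19, 9): e=[2,15,2] → X
    (10,4)@(21, 9): e=[0,19,0] → .  [on edge]
    (6,5)@(13, 11): e=[-24,29,14] → .
    (7,5)@(15, 11): e=[-26,33,12] → .
    (8,5)@(17, 11): e=[-28,37,10] → .
    (9,5)@(19, 11): e=[-30,41,8] → .
  covered (4 px):
    . . . . . . . . . . .
    . . . . . . . . . . .
    . . . . . . . . . . .
    . . . . . . . . . . .
    . . . . . . X X X X .
    . . . . . . . . . . .
T3:
  2·area = 8
  edge (18, 4)→(16, 12): d=(-2,8) right/bottom  bias=-1
  edge (16, 12)→(18, 0): d=(2,-12) top-left  bias=+0
  edge (18, 0)→(18, 4): d=(0,4) right/bottom  bias=-1
    (8,3)@(17, 7): e=[2,2,4] → X
    (9,3)@(19, 7): e=[-14,26,-4] → .
    (8,4)@(17, 9): e=[-2,6,4] → .
  covered (1 px):
    . . . . . . . . . . .
    . . . . . . . . . . .
    . . . . . . . . . . .
    . . . . . . . . X . .
    . . . . . . . . . . .
    . . . . . . . . . . .
T4:
  2·area = 30
  edge (12, 11)→(0, 6): d=(-12,-5) top-left  bias=+0
  edge (0, 6)→(18, 11): d=(18,5) right/bottom  bias=-1
  edge (18, 11)→(12, 11): d=(-6,0) right/bottom  bias=-1
    (1,3)@(3, 7): e=[3,3,24] → X
    (2,3)@(5, 7): e=[13,-7,24] → .
    (1,4)@(3, 9): e=[-21,39,12] → .
    (4,4)@(9, 9): e=[9,9,12] → X
    (5,4)@(11, 9): e=[19,-1,12] → .
    (0,5)@(1, 11): e=[-55,85,0] → .  [on edge]
    (1,5)@(3, 11): e=[-45,75,0] → .  [on edge]
    (2,5)@(5, 11): e=[-35,65,0] → .  [on edge]
    (3,5)@(7, 11): e=[-25,55,0] → .  [on edge]
    (4,5)@(9, 11): e=[-15,45,0] → .  [on edge]
    (5,5)@(11, 11): e=[-5,35,0] → .  [on edge]
    (6,5)@(13, 11): e=[5,25,0] → .  [on edge]
    (7,5)@(15, 11): e=[15,15,0] → .  [on edge]
    (8,5)@(17, 11): e=[25,5,0] → .  [on edge]
    (9,5)@(19, 11): e=[35,-5,0] → .  [on edge]
    (10,5)@(21, 11): e=[45,-15,0] → .  [on edge]
  covered (2 px):
    . . . . . . . . . . .
    . . . . . . . . . . .
    . . . . . . . . . . .
    . X . . . . . . . . .
    . . . . X . . . . . .
    . . . . . . . . . . .

Z-buffer (winner per pixel, '.' = empty):
  . 1 . . . . . . . . .
  . 1 1 0 0 . . . . . .
  . 0 1 1 1 . . . . . .
  . 4 0 0 . 1 1 . 3 . .
  . . 0 . 4 . 2 2 2 2 .
  . . . . . . . . . . .

Final: 4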